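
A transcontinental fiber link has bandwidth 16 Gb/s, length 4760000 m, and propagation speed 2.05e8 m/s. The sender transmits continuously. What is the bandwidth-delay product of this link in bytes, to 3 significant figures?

46400000 bytes

Propagation delay = 4760000 / 2.05e+08 = 0.0232195 s.
BDP = R × t_prop = 16000000000 × 0.0232195 = 371512000 bits.
In bytes: 371512000/8 = 46400000 bytes.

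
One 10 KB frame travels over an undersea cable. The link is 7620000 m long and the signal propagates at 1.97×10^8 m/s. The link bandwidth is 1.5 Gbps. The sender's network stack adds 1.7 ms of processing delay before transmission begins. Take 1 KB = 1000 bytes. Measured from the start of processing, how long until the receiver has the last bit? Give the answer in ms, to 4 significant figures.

L = 80000 bits.
Transmission delay = L/R = 80000 / 1500000000 = 0.0533333 ms.
Propagation delay = d/s = 7620000 m / 197000000 m/s = 38.6802 ms.
Plus processing delay 1.7 ms = 1.7 ms.
Total = 40.43 ms.

40.43 ms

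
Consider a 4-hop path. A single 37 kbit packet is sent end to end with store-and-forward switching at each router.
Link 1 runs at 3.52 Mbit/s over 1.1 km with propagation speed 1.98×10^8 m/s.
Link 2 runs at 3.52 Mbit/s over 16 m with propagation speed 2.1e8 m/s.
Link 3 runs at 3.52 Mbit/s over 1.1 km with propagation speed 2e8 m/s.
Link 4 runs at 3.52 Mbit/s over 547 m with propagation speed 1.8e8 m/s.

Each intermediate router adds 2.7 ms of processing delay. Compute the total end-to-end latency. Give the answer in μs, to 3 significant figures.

L = 37000 bits.
Transmission delay per hop = L/R = 37000/3520000 = 10511.4 μs; 4 hops → 42045.5 μs.
Propagation delays (d/s per hop): 5.55556, 0.0761905, 5.5, 3.03889 μs; sum = 14.1706 μs.
Processing at 3 router(s): 3 × 2.7 ms = 8100 μs.
End-to-end = 50200 μs.

50200 μs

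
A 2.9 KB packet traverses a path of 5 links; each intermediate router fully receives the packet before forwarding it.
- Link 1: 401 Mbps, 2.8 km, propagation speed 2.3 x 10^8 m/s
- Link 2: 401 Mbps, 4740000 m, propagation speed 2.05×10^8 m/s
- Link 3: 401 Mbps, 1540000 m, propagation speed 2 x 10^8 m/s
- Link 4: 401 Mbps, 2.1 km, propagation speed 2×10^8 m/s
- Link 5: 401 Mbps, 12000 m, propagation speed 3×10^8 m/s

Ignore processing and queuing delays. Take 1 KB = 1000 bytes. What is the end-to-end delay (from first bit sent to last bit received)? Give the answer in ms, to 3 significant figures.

31.2 ms

L = 23200 bits.
Transmission delay per hop = L/R = 23200/401000000 = 0.0578554 ms; 5 hops → 0.289277 ms.
Propagation delays (d/s per hop): 0.0121739, 23.122, 7.7, 0.0105, 0.04 ms; sum = 30.8846 ms.
End-to-end = 31.2 ms.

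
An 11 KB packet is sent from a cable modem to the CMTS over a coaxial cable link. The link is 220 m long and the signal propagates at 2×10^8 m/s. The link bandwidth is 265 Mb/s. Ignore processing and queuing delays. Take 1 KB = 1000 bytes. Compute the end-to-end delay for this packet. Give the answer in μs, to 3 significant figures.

L = 88000 bits.
Transmission delay = L/R = 88000 / 265000000 = 332.075 μs.
Propagation delay = d/s = 220 m / 200000000 m/s = 1.1 μs.
Total = 333 μs.

333 μs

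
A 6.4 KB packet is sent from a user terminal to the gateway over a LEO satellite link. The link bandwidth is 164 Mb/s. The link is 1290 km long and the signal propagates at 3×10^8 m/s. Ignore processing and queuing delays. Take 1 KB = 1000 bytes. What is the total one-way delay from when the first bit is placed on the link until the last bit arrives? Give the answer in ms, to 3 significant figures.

4.61 ms

L = 51200 bits.
Transmission delay = L/R = 51200 / 164000000 = 0.312195 ms.
Propagation delay = d/s = 1290000 m / 300000000 m/s = 4.3 ms.
Total = 4.61 ms.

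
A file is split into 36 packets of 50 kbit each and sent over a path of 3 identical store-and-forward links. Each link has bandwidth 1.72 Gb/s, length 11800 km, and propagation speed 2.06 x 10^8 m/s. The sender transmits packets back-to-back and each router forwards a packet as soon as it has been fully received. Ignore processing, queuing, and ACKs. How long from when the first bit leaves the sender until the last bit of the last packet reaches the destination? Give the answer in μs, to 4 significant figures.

172900 μs

Per-hop transmission t_tx = L/R = 50000/1720000000 = 29.0698 μs.
Per-hop propagation t_prop = 11800000/206000000 = 57281.6 μs.
Pipeline fill: first packet needs 3·t_tx to clear all hops; remaining 35 packets each add one t_tx.
Total = (3+36-1)·t_tx + 3·t_prop = 38·29.0698 + 3·57281.6 = 172900 μs.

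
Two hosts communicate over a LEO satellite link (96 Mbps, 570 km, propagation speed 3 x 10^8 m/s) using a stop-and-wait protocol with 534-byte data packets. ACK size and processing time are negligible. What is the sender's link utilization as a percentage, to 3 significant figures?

1.16 %

t_tx = L/R = 4272/96000000 = 4.45e-05 s.
t_prop = 570000/300000000 = 0.0019 s; RTT = 0.0038 s.
Cycle = t_tx + RTT = 0.0038445 s.
Utilization = t_tx / cycle = 4.45e-05/0.0038445 = 1.16 %.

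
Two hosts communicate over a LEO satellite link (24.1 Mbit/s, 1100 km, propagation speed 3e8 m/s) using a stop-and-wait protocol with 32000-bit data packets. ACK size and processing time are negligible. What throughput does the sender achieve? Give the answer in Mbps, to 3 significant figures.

3.69 Mbps

t_tx = L/R = 32000/24100000 = 0.0013278 s.
t_prop = 1100000/300000000 = 0.00366667 s; RTT = 0.00733333 s.
Cycle = t_tx + RTT = 0.00866113 s.
Throughput = L / cycle = 32000 / 0.00866113 = 3.69 Mbps.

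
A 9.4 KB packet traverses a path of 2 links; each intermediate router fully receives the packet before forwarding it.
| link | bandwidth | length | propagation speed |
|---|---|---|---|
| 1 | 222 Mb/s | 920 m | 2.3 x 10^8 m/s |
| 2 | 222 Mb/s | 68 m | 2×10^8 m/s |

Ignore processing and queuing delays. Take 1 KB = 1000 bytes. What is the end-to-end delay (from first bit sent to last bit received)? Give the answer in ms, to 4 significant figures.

0.6818 ms

L = 75200 bits.
Transmission delay per hop = L/R = 75200/222000000 = 0.338739 ms; 2 hops → 0.677477 ms.
Propagation delays (d/s per hop): 0.004, 0.00034 ms; sum = 0.00434 ms.
End-to-end = 0.6818 ms.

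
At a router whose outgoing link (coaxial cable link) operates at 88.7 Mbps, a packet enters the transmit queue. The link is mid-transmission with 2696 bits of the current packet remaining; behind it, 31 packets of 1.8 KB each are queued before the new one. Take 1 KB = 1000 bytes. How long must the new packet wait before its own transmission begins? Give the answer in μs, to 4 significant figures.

Each queued packet: L/R = 14400/88700000 = 162.345 μs.
31 queued → 5032.69 μs.
Plus remaining 2696 bits of current packet: 30.3946 μs.
Queuing delay = 5063 μs.

5063 μs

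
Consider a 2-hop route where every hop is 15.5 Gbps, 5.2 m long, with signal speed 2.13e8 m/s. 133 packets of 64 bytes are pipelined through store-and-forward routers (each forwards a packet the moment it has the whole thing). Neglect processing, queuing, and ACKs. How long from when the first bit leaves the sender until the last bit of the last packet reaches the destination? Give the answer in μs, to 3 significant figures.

Per-hop transmission t_tx = L/R = 512/15500000000 = 0.0330323 μs.
Per-hop propagation t_prop = 5.2/213000000 = 0.0244131 μs.
Pipeline fill: first packet needs 2·t_tx to clear all hops; remaining 132 packets each add one t_tx.
Total = (2+133-1)·t_tx + 2·t_prop = 134·0.0330323 + 2·0.0244131 = 4.48 μs.

4.48 μs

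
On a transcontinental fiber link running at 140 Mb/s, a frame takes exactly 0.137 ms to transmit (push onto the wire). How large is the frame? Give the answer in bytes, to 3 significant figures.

L = R × t_tx = 140000000 b/s × 0.000137 s = 19180 bits.
In bytes: 19180 / 8 = 2400 bytes.

2400 bytes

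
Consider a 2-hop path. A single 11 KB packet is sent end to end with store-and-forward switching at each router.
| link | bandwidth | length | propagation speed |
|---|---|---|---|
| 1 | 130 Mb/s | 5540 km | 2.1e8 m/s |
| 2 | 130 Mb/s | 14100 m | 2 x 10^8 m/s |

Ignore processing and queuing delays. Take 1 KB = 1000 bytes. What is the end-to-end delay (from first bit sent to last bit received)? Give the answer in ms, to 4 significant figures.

27.81 ms

L = 88000 bits.
Transmission delay per hop = L/R = 88000/130000000 = 0.676923 ms; 2 hops → 1.35385 ms.
Propagation delays (d/s per hop): 26.381, 0.0705 ms; sum = 26.4515 ms.
End-to-end = 27.81 ms.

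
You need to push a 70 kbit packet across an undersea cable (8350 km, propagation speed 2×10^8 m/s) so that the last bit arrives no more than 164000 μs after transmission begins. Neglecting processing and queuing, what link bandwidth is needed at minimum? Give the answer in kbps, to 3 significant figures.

Propagation delay = 8350000 / 200000000 = 41750 μs.
Transmission budget = 164000 − 41750 = 122250 μs.
R ≥ L / t_tx = 70000 bits / 0.12225 s = 573 kbps.

573 kbps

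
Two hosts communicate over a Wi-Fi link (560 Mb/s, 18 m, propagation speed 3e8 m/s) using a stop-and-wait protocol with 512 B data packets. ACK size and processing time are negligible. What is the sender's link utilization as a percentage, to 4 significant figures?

t_tx = L/R = 4096/560000000 = 7.31429e-06 s.
t_prop = 18/300000000 = 6e-08 s; RTT = 1.2e-07 s.
Cycle = t_tx + RTT = 7.43429e-06 s.
Utilization = t_tx / cycle = 7.31429e-06/7.43429e-06 = 98.39 %.

98.39 %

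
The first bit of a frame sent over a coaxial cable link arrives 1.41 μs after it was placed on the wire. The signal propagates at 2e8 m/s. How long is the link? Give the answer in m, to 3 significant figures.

d = s × t_prop = 200000000 × 1.41e-06 = 282 m.

282 m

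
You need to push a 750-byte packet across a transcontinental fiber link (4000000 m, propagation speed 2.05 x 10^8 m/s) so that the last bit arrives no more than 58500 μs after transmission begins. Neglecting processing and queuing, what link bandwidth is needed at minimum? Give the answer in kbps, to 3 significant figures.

L = 6000 bits.
Propagation delay = 4000000 / 2.05e+08 = 19512.2 μs.
Transmission budget = 58500 − 19512.2 = 38987.8 μs.
R ≥ L / t_tx = 6000 bits / 0.0389878 s = 154 kbps.

154 kbps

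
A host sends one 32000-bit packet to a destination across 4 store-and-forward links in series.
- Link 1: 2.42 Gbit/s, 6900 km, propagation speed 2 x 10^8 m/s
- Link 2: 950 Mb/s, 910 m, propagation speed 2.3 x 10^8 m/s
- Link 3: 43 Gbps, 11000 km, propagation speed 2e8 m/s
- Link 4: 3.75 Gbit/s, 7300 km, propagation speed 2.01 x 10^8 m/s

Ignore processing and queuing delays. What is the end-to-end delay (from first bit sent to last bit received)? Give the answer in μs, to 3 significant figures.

Transmission delays (L/R per hop): 13.2231, 33.6842, 0.744186, 8.53333 μs; sum = 56.1849 μs.
Propagation delays (d/s per hop): 34500, 3.95652, 55000, 36318.4 μs; sum = 125822 μs.
End-to-end = 126000 μs.

126000 μs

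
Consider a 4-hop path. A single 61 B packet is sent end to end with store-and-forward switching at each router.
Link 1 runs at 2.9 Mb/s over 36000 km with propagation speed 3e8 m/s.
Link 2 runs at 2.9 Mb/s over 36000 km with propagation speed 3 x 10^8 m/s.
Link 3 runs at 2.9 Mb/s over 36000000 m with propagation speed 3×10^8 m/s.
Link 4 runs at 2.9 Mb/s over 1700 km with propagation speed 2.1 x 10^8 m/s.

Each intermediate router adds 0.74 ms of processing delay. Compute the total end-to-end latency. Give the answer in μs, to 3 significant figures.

371000 μs

L = 61 × 8 = 488 bits.
Transmission delay per hop = L/R = 488/2900000 = 168.276 μs; 4 hops → 673.103 μs.
Propagation delays (d/s per hop): 120000, 120000, 120000, 8095.24 μs; sum = 368095 μs.
Processing at 3 router(s): 3 × 0.74 ms = 2220 μs.
End-to-end = 371000 μs.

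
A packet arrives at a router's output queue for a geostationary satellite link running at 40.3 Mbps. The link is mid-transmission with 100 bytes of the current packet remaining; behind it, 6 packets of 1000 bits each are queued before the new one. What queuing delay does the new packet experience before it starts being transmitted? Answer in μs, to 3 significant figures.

Each queued packet: L/R = 1000/40300000 = 24.8139 μs.
6 queued → 148.883 μs.
Plus remaining 800 bits of current packet: 19.8511 μs.
Queuing delay = 169 μs.

169 μs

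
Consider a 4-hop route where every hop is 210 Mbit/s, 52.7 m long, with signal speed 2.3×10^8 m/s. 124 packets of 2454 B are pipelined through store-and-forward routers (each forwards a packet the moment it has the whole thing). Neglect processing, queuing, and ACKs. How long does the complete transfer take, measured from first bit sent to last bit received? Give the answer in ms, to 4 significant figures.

Per-hop transmission t_tx = L/R = 19632/210000000 = 0.0934857 ms.
Per-hop propagation t_prop = 52.7/2.3e+08 = 0.00022913 ms.
Pipeline fill: first packet needs 4·t_tx to clear all hops; remaining 123 packets each add one t_tx.
Total = (4+124-1)·t_tx + 4·t_prop = 127·0.0934857 + 4·0.00022913 = 11.87 ms.

11.87 ms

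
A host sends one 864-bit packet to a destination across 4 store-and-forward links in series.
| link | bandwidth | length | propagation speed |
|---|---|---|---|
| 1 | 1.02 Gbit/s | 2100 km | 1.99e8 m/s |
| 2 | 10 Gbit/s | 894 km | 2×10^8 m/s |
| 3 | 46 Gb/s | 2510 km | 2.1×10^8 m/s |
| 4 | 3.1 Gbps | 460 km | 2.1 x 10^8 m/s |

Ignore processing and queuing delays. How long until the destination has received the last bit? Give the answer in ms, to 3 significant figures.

Transmission delays (L/R per hop): 0.000847059, 8.64e-05, 1.87826e-05, 0.00027871 ms; sum = 0.00123095 ms.
Propagation delays (d/s per hop): 10.5528, 4.47, 11.9524, 2.19048 ms; sum = 29.1656 ms.
End-to-end = 29.2 ms.

29.2 ms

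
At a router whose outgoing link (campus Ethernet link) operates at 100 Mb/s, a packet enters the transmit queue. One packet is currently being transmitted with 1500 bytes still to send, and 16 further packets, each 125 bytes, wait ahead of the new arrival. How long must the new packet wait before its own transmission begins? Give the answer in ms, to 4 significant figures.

Each queued packet: L/R = 1000/100000000 = 0.01 ms.
16 queued → 0.16 ms.
Plus remaining 12000 bits of current packet: 0.12 ms.
Queuing delay = 0.2800 ms.

0.2800 ms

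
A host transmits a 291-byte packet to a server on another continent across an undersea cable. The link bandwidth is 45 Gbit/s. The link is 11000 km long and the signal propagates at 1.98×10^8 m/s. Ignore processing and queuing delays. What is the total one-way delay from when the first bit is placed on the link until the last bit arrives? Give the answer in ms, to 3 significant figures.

55.6 ms

L = 291 × 8 = 2328 bits.
Transmission delay = L/R = 2328 / 45000000000 = 5.17333e-05 ms.
Propagation delay = d/s = 11000000 m / 198000000 m/s = 55.5556 ms.
Total = 55.6 ms.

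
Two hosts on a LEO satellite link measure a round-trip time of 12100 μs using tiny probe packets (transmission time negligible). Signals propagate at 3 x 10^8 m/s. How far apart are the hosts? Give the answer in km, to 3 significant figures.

One-way propagation = RTT/2 = 6050 μs.
d = s × t = 300000000 × 0.00605 = 1820 km.

1820 km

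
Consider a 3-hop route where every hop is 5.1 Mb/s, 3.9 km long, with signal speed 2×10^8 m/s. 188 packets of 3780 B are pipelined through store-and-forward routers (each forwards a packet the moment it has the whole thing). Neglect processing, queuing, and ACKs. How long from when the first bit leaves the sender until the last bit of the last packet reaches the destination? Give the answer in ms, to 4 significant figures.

1127 ms

Per-hop transmission t_tx = L/R = 30240/5100000 = 5.92941 ms.
Per-hop propagation t_prop = 3900/200000000 = 0.0195 ms.
Pipeline fill: first packet needs 3·t_tx to clear all hops; remaining 187 packets each add one t_tx.
Total = (3+188-1)·t_tx + 3·t_prop = 190·5.92941 + 3·0.0195 = 1127 ms.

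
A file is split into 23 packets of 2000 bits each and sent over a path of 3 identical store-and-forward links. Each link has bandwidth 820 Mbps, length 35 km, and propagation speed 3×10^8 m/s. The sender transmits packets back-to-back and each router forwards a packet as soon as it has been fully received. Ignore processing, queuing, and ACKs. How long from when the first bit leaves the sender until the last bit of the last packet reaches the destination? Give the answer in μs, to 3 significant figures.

411 μs

Per-hop transmission t_tx = L/R = 2000/820000000 = 2.43902 μs.
Per-hop propagation t_prop = 35000/300000000 = 116.667 μs.
Pipeline fill: first packet needs 3·t_tx to clear all hops; remaining 22 packets each add one t_tx.
Total = (3+23-1)·t_tx + 3·t_prop = 25·2.43902 + 3·116.667 = 411 μs.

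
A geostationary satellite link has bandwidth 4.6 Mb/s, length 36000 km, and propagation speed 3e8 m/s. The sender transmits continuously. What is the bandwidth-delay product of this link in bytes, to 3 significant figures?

Propagation delay = 36000000 / 300000000 = 0.12 s.
BDP = R × t_prop = 4600000 × 0.12 = 552000 bits.
In bytes: 552000/8 = 69000 bytes.

69000 bytes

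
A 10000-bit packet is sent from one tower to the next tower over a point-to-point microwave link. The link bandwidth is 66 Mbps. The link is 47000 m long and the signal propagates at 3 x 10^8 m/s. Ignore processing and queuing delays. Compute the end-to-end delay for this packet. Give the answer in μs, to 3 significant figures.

308 μs

Transmission delay = L/R = 10000 / 66000000 = 151.515 μs.
Propagation delay = d/s = 47000 m / 300000000 m/s = 156.667 μs.
Total = 308 μs.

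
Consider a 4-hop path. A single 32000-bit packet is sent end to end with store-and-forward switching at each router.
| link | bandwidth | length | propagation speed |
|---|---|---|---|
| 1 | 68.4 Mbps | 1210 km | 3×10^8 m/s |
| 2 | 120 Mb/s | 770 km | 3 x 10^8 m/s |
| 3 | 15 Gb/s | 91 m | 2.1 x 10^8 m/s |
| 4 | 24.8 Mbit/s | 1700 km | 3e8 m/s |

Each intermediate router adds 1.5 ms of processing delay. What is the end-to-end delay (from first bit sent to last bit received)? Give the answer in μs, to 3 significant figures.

18800 μs

Transmission delays (L/R per hop): 467.836, 266.667, 2.13333, 1290.32 μs; sum = 2026.96 μs.
Propagation delays (d/s per hop): 4033.33, 2566.67, 0.433333, 5666.67 μs; sum = 12267.1 μs.
Processing at 3 router(s): 3 × 1.5 ms = 4500 μs.
End-to-end = 18800 μs.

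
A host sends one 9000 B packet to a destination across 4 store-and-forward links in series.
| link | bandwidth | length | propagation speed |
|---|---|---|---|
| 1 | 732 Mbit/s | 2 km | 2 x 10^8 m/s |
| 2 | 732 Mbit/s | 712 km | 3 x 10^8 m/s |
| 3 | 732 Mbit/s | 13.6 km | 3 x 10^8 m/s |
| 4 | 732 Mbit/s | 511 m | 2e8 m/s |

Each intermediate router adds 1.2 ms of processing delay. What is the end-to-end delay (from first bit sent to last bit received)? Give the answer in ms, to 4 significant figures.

L = 9000 × 8 = 72000 bits.
Transmission delay per hop = L/R = 72000/732000000 = 0.0983607 ms; 4 hops → 0.393443 ms.
Propagation delays (d/s per hop): 0.01, 2.37333, 0.0453333, 0.002555 ms; sum = 2.43122 ms.
Processing at 3 router(s): 3 × 1.2 ms = 3.6 ms.
End-to-end = 6.425 ms.

6.425 ms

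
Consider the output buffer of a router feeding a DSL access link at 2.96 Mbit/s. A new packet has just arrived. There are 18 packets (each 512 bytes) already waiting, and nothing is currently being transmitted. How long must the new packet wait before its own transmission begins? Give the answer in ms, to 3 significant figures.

Each queued packet: L/R = 4096/2960000 = 1.38378 ms.
18 queued → 24.9081 ms.
Queuing delay = 24.9 ms.

24.9 ms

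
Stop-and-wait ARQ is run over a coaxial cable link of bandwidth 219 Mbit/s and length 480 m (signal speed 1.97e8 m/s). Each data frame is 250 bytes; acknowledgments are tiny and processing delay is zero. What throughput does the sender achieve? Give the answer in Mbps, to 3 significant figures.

t_tx = L/R = 2000/219000000 = 9.13242e-06 s.
t_prop = 480/197000000 = 2.43655e-06 s; RTT = 4.8731e-06 s.
Cycle = t_tx + RTT = 1.40055e-05 s.
Throughput = L / cycle = 2000 / 1.40055e-05 = 143 Mbps.

143 Mbps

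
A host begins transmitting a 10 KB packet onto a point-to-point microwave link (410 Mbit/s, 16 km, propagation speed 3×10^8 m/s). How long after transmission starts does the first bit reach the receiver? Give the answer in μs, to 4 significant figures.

53.33 μs

First bit experiences only propagation delay: d/s = 16000/300000000 = 53.33 μs.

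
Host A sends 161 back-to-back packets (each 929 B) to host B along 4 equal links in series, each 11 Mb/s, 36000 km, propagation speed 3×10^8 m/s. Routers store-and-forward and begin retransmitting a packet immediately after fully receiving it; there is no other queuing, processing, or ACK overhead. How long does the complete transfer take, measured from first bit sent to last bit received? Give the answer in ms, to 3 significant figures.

591 ms

Per-hop transmission t_tx = L/R = 7432/11000000 = 0.675636 ms.
Per-hop propagation t_prop = 36000000/300000000 = 120 ms.
Pipeline fill: first packet needs 4·t_tx to clear all hops; remaining 160 packets each add one t_tx.
Total = (4+161-1)·t_tx + 4·t_prop = 164·0.675636 + 4·120 = 591 ms.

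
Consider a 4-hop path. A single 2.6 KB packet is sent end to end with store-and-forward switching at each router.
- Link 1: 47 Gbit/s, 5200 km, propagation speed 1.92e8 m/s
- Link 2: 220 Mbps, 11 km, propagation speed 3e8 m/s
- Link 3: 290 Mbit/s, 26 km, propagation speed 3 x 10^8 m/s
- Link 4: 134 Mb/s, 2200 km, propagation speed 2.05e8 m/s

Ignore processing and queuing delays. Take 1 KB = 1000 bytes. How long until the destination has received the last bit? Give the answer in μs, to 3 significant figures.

38300 μs

L = 20800 bits.
Transmission delays (L/R per hop): 0.442553, 94.5455, 71.7241, 155.224 μs; sum = 321.936 μs.
Propagation delays (d/s per hop): 27083.3, 36.6667, 86.6667, 10731.7 μs; sum = 37938.4 μs.
End-to-end = 38300 μs.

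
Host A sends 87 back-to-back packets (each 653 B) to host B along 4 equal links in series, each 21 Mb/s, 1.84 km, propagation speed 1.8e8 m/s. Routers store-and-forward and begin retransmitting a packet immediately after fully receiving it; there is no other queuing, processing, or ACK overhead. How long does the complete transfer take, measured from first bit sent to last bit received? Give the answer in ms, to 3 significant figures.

Per-hop transmission t_tx = L/R = 5224/21000000 = 0.248762 ms.
Per-hop propagation t_prop = 1840/180000000 = 0.0102222 ms.
Pipeline fill: first packet needs 4·t_tx to clear all hops; remaining 86 packets each add one t_tx.
Total = (4+87-1)·t_tx + 4·t_prop = 90·0.248762 + 4·0.0102222 = 22.4 ms.

22.4 ms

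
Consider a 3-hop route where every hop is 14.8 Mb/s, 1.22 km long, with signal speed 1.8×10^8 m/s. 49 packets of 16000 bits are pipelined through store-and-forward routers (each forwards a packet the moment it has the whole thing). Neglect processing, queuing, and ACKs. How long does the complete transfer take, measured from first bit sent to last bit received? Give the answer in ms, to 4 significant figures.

55.16 ms

Per-hop transmission t_tx = L/R = 16000/14800000 = 1.08108 ms.
Per-hop propagation t_prop = 1220/180000000 = 0.00677778 ms.
Pipeline fill: first packet needs 3·t_tx to clear all hops; remaining 48 packets each add one t_tx.
Total = (3+49-1)·t_tx + 3·t_prop = 51·1.08108 + 3·0.00677778 = 55.16 ms.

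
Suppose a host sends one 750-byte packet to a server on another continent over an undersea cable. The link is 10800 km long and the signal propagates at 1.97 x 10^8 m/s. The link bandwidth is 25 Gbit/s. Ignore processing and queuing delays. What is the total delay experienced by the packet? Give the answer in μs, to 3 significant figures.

L = 750 × 8 = 6000 bits.
Transmission delay = L/R = 6000 / 25000000000 = 0.24 μs.
Propagation delay = d/s = 10800000 m / 197000000 m/s = 54822.3 μs.
Total = 54800 μs.

54800 μs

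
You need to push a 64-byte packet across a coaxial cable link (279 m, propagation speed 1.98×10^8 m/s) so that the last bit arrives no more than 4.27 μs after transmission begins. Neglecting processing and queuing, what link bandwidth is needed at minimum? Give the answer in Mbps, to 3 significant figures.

L = 512 bits.
Propagation delay = 279 / 198000000 = 1.40909 μs.
Transmission budget = 4.27 − 1.40909 = 2.86091 μs.
R ≥ L / t_tx = 512 bits / 2.86091e-06 s = 179 Mbps.

179 Mbps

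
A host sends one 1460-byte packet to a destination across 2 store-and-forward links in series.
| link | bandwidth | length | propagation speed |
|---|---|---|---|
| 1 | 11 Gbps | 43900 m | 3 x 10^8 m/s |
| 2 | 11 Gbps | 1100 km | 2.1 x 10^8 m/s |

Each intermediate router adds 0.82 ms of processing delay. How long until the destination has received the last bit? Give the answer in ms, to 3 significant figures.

6.21 ms

L = 1460 × 8 = 11680 bits.
Transmission delay per hop = L/R = 11680/11000000000 = 0.00106182 ms; 2 hops → 0.00212364 ms.
Propagation delays (d/s per hop): 0.146333, 5.2381 ms; sum = 5.38443 ms.
Processing at 1 router(s): 1 × 0.82 ms = 0.82 ms.
End-to-end = 6.21 ms.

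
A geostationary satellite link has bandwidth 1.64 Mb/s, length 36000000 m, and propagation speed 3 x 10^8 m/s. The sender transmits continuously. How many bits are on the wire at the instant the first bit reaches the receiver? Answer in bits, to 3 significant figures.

Propagation delay = 36000000 / 300000000 = 0.12 s.
BDP = R × t_prop = 1640000 × 0.12 = 196800 bits.

197000 bits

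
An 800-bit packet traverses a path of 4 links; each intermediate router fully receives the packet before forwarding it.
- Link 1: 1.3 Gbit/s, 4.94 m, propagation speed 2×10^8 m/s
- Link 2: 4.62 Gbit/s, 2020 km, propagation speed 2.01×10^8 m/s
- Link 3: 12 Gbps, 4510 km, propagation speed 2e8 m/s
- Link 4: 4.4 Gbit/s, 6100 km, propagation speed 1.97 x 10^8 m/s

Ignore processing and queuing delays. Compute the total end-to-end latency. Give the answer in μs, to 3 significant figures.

Transmission delays (L/R per hop): 0.615385, 0.17316, 0.0666667, 0.181818 μs; sum = 1.03703 μs.
Propagation delays (d/s per hop): 0.0247, 10049.8, 22550, 30964.5 μs; sum = 63564.2 μs.
End-to-end = 63600 μs.

63600 μs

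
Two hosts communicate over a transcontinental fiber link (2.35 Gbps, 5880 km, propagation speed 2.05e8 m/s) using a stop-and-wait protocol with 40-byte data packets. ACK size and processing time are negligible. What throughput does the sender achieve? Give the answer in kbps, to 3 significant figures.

t_tx = L/R = 320/2350000000 = 1.3617e-07 s.
t_prop = 5880000/2.05e+08 = 0.0286829 s; RTT = 0.0573659 s.
Cycle = t_tx + RTT = 0.057366 s.
Throughput = L / cycle = 320 / 0.057366 = 5.58 kbps.

5.58 kbps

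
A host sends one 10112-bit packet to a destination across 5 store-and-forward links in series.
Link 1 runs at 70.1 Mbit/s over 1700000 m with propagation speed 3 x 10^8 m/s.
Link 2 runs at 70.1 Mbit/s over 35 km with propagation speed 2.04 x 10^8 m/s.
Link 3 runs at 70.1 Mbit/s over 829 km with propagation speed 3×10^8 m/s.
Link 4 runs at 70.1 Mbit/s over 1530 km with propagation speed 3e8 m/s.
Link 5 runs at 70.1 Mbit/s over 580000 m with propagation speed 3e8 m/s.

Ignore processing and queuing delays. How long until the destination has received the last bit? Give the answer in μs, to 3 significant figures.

16400 μs

Transmission delay per hop = L/R = 10112/70100000 = 144.251 μs; 5 hops → 721.255 μs.
Propagation delays (d/s per hop): 5666.67, 171.569, 2763.33, 5100, 1933.33 μs; sum = 15634.9 μs.
End-to-end = 16400 μs.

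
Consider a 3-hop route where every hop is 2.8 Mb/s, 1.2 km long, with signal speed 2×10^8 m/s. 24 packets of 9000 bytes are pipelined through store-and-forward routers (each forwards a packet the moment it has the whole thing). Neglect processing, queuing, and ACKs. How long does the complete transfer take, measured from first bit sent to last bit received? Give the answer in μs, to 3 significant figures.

Per-hop transmission t_tx = L/R = 72000/2800000 = 25714.3 μs.
Per-hop propagation t_prop = 1200/200000000 = 6 μs.
Pipeline fill: first packet needs 3·t_tx to clear all hops; remaining 23 packets each add one t_tx.
Total = (3+24-1)·t_tx + 3·t_prop = 26·25714.3 + 3·6 = 669000 μs.

669000 μs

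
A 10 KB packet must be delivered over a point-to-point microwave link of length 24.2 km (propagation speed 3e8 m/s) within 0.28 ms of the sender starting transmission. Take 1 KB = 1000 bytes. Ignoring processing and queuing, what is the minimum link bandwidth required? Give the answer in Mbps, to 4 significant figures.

L = 80000 bits.
Propagation delay = 24200 / 300000000 = 0.0806667 ms.
Transmission budget = 0.28 − 0.0806667 = 0.199333 ms.
R ≥ L / t_tx = 80000 bits / 0.000199333 s = 401.3 Mbps.

401.3 Mbps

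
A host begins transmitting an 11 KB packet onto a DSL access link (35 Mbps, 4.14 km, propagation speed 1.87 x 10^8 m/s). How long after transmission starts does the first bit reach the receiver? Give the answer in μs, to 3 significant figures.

First bit experiences only propagation delay: d/s = 4140/187000000 = 22.1 μs.

22.1 μs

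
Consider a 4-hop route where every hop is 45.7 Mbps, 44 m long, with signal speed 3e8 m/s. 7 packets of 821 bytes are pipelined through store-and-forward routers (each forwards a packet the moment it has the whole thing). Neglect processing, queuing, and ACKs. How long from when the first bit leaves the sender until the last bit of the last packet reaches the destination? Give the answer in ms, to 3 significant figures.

1.44 ms

Per-hop transmission t_tx = L/R = 6568/45700000 = 0.14372 ms.
Per-hop propagation t_prop = 44/300000000 = 0.000146667 ms.
Pipeline fill: first packet needs 4·t_tx to clear all hops; remaining 6 packets each add one t_tx.
Total = (4+7-1)·t_tx + 4·t_prop = 10·0.14372 + 4·0.000146667 = 1.44 ms.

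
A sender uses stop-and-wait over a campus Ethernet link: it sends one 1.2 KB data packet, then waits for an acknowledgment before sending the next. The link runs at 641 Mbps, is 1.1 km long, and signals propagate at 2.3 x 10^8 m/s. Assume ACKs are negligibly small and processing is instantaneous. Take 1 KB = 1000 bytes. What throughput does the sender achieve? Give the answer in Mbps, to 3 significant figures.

t_tx = L/R = 9600/641000000 = 1.49766e-05 s.
t_prop = 1100/2.3e+08 = 4.78261e-06 s; RTT = 9.56522e-06 s.
Cycle = t_tx + RTT = 2.45418e-05 s.
Throughput = L / cycle = 9600 / 2.45418e-05 = 391 Mbps.

391 Mbps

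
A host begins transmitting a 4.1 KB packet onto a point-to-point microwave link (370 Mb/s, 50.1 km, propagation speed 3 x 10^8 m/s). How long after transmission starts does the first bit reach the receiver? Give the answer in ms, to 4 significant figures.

0.1670 ms

First bit experiences only propagation delay: d/s = 50100/300000000 = 0.1670 ms.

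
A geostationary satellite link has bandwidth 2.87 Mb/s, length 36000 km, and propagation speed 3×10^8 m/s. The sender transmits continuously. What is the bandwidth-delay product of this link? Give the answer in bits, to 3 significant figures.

Propagation delay = 36000000 / 300000000 = 0.12 s.
BDP = R × t_prop = 2870000 × 0.12 = 344400 bits.

344000 bits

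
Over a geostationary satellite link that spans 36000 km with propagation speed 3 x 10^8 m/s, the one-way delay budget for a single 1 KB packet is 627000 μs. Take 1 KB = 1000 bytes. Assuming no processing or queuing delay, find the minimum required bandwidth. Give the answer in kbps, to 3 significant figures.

15.8 kbps

L = 8000 bits.
Propagation delay = 36000000 / 300000000 = 120000 μs.
Transmission budget = 627000 − 120000 = 507000 μs.
R ≥ L / t_tx = 8000 bits / 0.507 s = 15.8 kbps.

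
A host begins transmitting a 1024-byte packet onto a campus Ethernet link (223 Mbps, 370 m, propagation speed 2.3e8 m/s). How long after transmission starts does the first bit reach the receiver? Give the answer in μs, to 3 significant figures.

First bit experiences only propagation delay: d/s = 370/2.3e+08 = 1.61 μs.

1.61 μs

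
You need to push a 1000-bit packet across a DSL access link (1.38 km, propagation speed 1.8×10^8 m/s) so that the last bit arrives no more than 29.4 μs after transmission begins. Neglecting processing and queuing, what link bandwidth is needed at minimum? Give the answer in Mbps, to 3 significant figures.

Propagation delay = 1380 / 180000000 = 7.66667 μs.
Transmission budget = 29.4 − 7.66667 = 21.7333 μs.
R ≥ L / t_tx = 1000 bits / 2.17333e-05 s = 46.0 Mbps.

46.0 Mbps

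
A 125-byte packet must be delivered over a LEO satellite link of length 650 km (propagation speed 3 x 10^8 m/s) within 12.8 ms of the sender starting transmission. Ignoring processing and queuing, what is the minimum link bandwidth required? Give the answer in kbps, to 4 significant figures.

94.04 kbps

L = 1000 bits.
Propagation delay = 650000 / 300000000 = 2.16667 ms.
Transmission budget = 12.8 − 2.16667 = 10.6333 ms.
R ≥ L / t_tx = 1000 bits / 0.0106333 s = 94.04 kbps.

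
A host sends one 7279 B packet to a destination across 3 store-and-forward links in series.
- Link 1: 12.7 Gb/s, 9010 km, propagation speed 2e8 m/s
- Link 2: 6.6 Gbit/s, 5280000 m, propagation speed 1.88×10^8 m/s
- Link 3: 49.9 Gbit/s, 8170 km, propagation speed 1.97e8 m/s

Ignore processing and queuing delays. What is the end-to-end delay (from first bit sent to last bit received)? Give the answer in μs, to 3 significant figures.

115000 μs

L = 7279 × 8 = 58232 bits.
Transmission delays (L/R per hop): 4.5852, 8.82303, 1.16697 μs; sum = 14.5752 μs.
Propagation delays (d/s per hop): 45050, 28085.1, 41472.1 μs; sum = 114607 μs.
End-to-end = 115000 μs.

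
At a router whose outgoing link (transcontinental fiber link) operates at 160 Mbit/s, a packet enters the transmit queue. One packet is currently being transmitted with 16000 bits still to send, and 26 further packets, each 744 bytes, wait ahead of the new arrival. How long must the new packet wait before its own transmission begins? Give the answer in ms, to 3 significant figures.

1.07 ms

Each queued packet: L/R = 5952/160000000 = 0.0372 ms.
26 queued → 0.9672 ms.
Plus remaining 16000 bits of current packet: 0.1 ms.
Queuing delay = 1.07 ms.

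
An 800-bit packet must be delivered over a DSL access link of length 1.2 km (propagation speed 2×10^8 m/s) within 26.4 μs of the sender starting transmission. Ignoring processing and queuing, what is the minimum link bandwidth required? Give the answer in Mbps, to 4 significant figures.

39.22 Mbps

Propagation delay = 1200 / 200000000 = 6 μs.
Transmission budget = 26.4 − 6 = 20.4 μs.
R ≥ L / t_tx = 800 bits / 2.04e-05 s = 39.22 Mbps.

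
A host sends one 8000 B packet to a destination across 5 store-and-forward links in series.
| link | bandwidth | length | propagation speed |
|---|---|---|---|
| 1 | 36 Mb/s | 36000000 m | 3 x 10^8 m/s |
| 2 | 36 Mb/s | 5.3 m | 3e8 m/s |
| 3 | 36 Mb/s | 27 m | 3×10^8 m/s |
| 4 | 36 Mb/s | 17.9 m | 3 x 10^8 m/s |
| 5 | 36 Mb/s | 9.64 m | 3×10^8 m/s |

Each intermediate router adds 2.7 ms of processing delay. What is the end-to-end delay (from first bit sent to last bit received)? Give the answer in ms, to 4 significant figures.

139.7 ms

L = 8000 × 8 = 64000 bits.
Transmission delay per hop = L/R = 64000/36000000 = 1.77778 ms; 5 hops → 8.88889 ms.
Propagation delays (d/s per hop): 120, 1.76667e-05, 9e-05, 5.96667e-05, 3.21333e-05 ms; sum = 120 ms.
Processing at 4 router(s): 4 × 2.7 ms = 10.8 ms.
End-to-end = 139.7 ms.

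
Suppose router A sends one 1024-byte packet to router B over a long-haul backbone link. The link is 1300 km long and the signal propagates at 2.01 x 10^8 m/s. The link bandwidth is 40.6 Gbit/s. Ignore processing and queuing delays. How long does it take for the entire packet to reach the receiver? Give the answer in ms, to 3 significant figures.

L = 1024 × 8 = 8192 bits.
Transmission delay = L/R = 8192 / 40600000000 = 0.000201773 ms.
Propagation delay = d/s = 1300000 m / 2.01e+08 m/s = 6.46766 ms.
Total = 6.47 ms.

6.47 ms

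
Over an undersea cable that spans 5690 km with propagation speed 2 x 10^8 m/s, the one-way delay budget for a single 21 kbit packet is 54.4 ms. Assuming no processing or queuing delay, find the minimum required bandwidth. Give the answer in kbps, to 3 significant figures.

Propagation delay = 5690000 / 200000000 = 28.45 ms.
Transmission budget = 54.4 − 28.45 = 25.95 ms.
R ≥ L / t_tx = 21000 bits / 0.02595 s = 809 kbps.

809 kbps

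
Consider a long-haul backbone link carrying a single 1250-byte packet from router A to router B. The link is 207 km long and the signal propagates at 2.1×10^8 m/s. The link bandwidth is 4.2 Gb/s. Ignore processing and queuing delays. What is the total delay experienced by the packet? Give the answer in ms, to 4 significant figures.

L = 1250 × 8 = 10000 bits.
Transmission delay = L/R = 10000 / 4200000000 = 0.00238095 ms.
Propagation delay = d/s = 207000 m / 210000000 m/s = 0.985714 ms.
Total = 0.9881 ms.

0.9881 ms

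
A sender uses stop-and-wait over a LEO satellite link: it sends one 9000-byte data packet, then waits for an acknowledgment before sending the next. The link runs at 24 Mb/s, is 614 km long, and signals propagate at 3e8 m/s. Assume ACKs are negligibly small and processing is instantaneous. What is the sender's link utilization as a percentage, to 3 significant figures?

t_tx = L/R = 72000/24000000 = 0.003 s.
t_prop = 614000/300000000 = 0.00204667 s; RTT = 0.00409333 s.
Cycle = t_tx + RTT = 0.00709333 s.
Utilization = t_tx / cycle = 0.003/0.00709333 = 42.3 %.

42.3 %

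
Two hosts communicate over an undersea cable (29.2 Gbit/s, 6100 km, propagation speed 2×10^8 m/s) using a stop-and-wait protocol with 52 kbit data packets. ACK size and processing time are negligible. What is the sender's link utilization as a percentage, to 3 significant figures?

0.00292 %

t_tx = L/R = 52000/29200000000 = 1.78082e-06 s.
t_prop = 6100000/200000000 = 0.0305 s; RTT = 0.061 s.
Cycle = t_tx + RTT = 0.0610018 s.
Utilization = t_tx / cycle = 1.78082e-06/0.0610018 = 0.00292 %.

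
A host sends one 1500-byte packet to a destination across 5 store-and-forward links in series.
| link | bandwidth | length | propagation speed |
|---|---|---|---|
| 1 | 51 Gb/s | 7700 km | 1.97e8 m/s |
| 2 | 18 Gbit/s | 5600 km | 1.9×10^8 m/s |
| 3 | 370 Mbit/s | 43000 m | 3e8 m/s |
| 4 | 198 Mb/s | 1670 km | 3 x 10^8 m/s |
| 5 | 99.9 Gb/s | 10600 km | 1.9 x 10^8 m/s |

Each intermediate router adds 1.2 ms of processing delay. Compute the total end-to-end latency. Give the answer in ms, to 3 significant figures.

L = 1500 × 8 = 12000 bits.
Transmission delays (L/R per hop): 0.000235294, 0.000666667, 0.0324324, 0.0606061, 0.00012012 ms; sum = 0.0940606 ms.
Propagation delays (d/s per hop): 39.0863, 29.4737, 0.143333, 5.56667, 55.7895 ms; sum = 130.059 ms.
Processing at 4 router(s): 4 × 1.2 ms = 4.8 ms.
End-to-end = 135 ms.

135 ms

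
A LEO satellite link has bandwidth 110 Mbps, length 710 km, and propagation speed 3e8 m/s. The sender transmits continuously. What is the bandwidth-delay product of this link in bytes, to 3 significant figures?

Propagation delay = 710000 / 300000000 = 0.00236667 s.
BDP = R × t_prop = 110000000 × 0.00236667 = 260333 bits.
In bytes: 260333/8 = 32500 bytes.

32500 bytes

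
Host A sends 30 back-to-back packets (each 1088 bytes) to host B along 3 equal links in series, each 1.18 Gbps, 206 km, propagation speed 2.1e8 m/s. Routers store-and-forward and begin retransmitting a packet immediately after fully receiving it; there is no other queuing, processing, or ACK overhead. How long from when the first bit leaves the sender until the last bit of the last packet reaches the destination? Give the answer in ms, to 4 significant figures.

Per-hop transmission t_tx = L/R = 8704/1180000000 = 0.00737627 ms.
Per-hop propagation t_prop = 206000/210000000 = 0.980952 ms.
Pipeline fill: first packet needs 3·t_tx to clear all hops; remaining 29 packets each add one t_tx.
Total = (3+30-1)·t_tx + 3·t_prop = 32·0.00737627 + 3·0.980952 = 3.179 ms.

3.179 ms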